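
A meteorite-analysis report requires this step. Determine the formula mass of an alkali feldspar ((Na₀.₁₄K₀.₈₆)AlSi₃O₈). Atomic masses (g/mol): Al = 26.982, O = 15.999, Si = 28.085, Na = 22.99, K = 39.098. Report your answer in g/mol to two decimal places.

Na: 0.14 × 22.99 = 3.2186
K: 0.86 × 39.098 = 33.6243
Al: 1 × 26.982 = 26.9820
Si: 3 × 28.085 = 84.2550
O: 8 × 15.999 = 127.9920
Summing the contributions gives the formula mass.

276.07 g/mol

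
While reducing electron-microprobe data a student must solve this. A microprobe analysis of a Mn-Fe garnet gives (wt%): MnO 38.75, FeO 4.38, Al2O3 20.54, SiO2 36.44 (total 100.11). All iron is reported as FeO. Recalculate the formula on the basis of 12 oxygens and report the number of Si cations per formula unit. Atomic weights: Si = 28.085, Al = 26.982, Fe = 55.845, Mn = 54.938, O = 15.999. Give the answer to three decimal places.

MnO (M=70.937): mol = 0.54626; Mn = 0.54626, O = 0.54626.
FeO (M=71.844): mol = 0.06097; Fe = 0.06097, O = 0.06097.
Al2O3 (M=101.961): mol = 0.20145; Al = 0.40290, O = 0.60435.
SiO2 (M=60.083): mol = 0.60649; Si = 0.60649, O = 1.21298.
ΣO = 2.42456; factor = 12/ΣO = 4.94935.
Si apfu = 0.60649 × 4.94935 = 3.002.

3.002 Si apfu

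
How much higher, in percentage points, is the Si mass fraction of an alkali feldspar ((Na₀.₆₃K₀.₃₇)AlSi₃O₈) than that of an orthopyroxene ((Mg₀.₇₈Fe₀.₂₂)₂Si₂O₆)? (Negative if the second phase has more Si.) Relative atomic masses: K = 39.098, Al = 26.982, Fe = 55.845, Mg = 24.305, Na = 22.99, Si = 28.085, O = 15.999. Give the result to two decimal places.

5.25 percentage points

First mineral: 84.255 g Si in 268.179 g formula = 31.42 wt% Si.
Second mineral: 56.170 g Si in 214.652 g formula = 26.17 wt% Si.
31.42% − 26.17% gives a difference of 5.25 percentage points.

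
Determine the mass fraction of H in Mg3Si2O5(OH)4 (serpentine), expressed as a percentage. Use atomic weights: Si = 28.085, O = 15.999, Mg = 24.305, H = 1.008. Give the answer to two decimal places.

M(Mg3Si2O5(OH)4) = 277.108 g/mol.
H contributes 4 × 1.008 = 4.032 g per mole.
4.032/277.108 = 0.0146 → 1.46%.

1.46 weight percent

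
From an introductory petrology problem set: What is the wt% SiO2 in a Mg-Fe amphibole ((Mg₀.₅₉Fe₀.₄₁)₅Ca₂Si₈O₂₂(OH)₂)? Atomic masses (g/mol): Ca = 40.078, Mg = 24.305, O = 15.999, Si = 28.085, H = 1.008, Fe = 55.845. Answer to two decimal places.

54.81 wt%

Molar mass of (Mg₀.₅₉Fe₀.₄₁)₅Ca₂Si₈O₂₂(OH)₂ = 2.95·24.305 + 2.05·55.845 + 2·40.078 + 8·28.085 + 24·15.999 + 2·1.008 = 877.010 g/mol.
Each formula unit contains 8 Si, equivalent to 8/1 = 8.0000 mol SiO2.
M(SiO2) = 1×28.085 + 2×15.999 = 60.083 g/mol.
Mass of SiO2 per formula unit = 8.0000 × 60.083 = 480.664 g.
SiO2 wt% = 480.664 / 877.010 × 100 = 54.81%.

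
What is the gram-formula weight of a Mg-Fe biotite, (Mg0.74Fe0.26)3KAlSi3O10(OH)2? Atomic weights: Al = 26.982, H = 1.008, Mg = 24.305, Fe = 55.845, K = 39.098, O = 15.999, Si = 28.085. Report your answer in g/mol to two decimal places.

The formula mass is the sum 2.22*24.305 + 0.78*55.845 + 1*39.098 + 1*26.982 + 3*28.085 + 12*15.999 + 2*1.008.

441.86 g/mol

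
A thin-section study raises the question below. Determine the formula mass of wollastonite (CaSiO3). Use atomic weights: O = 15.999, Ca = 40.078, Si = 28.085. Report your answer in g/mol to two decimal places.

116.16 g/mol

M = 1(40.078) + 1(28.085) + 3(15.999)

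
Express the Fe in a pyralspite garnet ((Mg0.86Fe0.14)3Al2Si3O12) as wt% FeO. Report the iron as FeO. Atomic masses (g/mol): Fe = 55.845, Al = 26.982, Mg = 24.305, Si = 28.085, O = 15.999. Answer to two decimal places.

7.25 wt%

Molar mass of (Mg0.86Fe0.14)3Al2Si3O12 = 2.58×24.305 + 0.42×55.845 + 2×26.982 + 3×28.085 + 12×15.999 = 416.369 g/mol.
Each formula unit contains 0.42 Fe, equivalent to 0.42/1 = 0.4200 mol FeO.
M(FeO) = 1×55.845 + 1×15.999 = 71.844 g/mol.
Mass of FeO per formula unit = 0.4200 × 71.844 = 30.174 g.
FeO wt% = 30.174 / 416.369 × 100 = 7.25%.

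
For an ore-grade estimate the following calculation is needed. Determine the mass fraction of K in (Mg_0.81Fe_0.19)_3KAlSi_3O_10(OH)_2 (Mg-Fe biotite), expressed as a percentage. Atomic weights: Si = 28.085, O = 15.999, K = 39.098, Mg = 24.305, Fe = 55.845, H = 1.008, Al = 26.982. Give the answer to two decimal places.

M((Mg_0.81Fe_0.19)_3KAlSi_3O_10(OH)_2) = 435.232 g/mol.
K contributes 1 × 39.098 = 39.098 g per mole.
39.098/435.232 = 0.0898 → 8.98%.

8.98 wt%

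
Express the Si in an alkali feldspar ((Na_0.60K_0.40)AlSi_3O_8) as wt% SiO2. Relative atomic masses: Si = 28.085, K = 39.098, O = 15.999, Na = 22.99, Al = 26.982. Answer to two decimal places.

Formula mass = 268.662 g/mol.
3 Si → 3.0000 mol SiO2 per formula unit; M(SiO2) = 60.083, so SiO2 mass = 180.249 g.
180.249/268.662 × 100 = 67.09 wt%.

67.09 wt%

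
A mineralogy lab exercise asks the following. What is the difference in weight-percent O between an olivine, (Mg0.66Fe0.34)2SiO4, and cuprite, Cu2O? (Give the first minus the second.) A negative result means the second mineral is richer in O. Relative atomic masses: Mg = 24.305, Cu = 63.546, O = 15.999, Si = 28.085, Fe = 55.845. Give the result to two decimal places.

28.29 percentage points

First mineral: 63.996 g O in 162.138 g formula = 39.47 wt% O.
Second mineral: 15.999 g O in 143.091 g formula = 11.18 wt% O.
39.47% − 11.18% gives a difference of 28.29 percentage points.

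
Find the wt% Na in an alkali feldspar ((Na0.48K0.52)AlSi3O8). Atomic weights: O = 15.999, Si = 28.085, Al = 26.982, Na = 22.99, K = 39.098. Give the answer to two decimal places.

4.08 wt%

Molar mass of (Na0.48K0.52)AlSi3O8: 0.48·22.99 + 0.52·39.098 + 1·26.982 + 3·28.085 + 8·15.999 = 270.595 g/mol.
Mass of Na per formula unit: 0.48 × 22.99 = 11.035 g.
Weight fraction Na = 11.035 / 270.595 = 0.0408.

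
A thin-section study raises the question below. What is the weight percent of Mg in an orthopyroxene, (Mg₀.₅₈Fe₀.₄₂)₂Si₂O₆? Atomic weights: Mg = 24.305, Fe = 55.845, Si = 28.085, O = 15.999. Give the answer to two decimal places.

M((Mg₀.₅₈Fe₀.₄₂)₂Si₂O₆) = 227.268 g/mol.
Mg contributes 1.16 × 24.305 = 28.194 g per mole.
28.194/227.268 = 0.1241 → 12.41%.

12.41 wt%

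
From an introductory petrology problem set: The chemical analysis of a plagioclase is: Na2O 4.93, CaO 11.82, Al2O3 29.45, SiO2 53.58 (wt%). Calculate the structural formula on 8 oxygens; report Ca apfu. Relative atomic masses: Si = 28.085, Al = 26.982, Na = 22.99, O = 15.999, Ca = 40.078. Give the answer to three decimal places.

0.573 Ca apfu

4.93 wt% Na2O ÷ 61.979 g/mol = 0.07954 mol, giving 0.15908 Na and 0.07954 O.
11.82 wt% CaO ÷ 56.077 g/mol = 0.21078 mol, giving 0.21078 Ca and 0.21078 O.
29.45 wt% Al2O3 ÷ 101.961 g/mol = 0.28884 mol, giving 0.57768 Al and 0.86652 O.
53.58 wt% SiO2 ÷ 60.083 g/mol = 0.89177 mol, giving 0.89177 Si and 1.78354 O.
Oxygen sums to 2.94038; scaling by 8/2.94038 = 2.72074 puts the formula on 8 O.
Ca: 0.21078 × 2.72074 = 0.573 atoms per formula unit.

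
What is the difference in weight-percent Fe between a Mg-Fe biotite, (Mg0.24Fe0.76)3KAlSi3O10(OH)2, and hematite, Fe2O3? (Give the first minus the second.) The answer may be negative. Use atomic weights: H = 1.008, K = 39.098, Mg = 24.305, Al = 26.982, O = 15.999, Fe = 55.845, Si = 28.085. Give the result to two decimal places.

-43.91 percentage points

Fe in (Mg0.24Fe0.76)3KAlSi3O10(OH)2: molar mass 489.165 g/mol; 2.28×55.845 = 127.327 g → 26.03 wt%.
Fe in Fe2O3: molar mass 159.687 g/mol; 2×55.845 = 111.690 g → 69.94 wt%.
Difference = 26.03 − 69.94 = -43.91 percentage points.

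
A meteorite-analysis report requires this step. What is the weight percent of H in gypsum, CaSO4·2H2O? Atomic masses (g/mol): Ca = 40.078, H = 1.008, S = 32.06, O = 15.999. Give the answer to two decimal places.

Formula mass = 1×40.078 + 1×32.06 + 6×15.999 + 4×1.008 = 172.164 g/mol, of which 4.032 g is H.
So H makes up 4.032/172.164 = 0.0234 of the mass, i.e. 2.34%.

2.34 mass %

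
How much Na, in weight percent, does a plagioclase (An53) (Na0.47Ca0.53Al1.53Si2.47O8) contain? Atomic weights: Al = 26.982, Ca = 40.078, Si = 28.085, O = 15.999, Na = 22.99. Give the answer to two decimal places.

3.99 weight percent

M(Na0.47Ca0.53Al1.53Si2.47O8) = 270.691 g/mol.
Na contributes 0.47 × 22.99 = 10.805 g per mole.
10.805/270.691 = 0.0399 → 3.99%.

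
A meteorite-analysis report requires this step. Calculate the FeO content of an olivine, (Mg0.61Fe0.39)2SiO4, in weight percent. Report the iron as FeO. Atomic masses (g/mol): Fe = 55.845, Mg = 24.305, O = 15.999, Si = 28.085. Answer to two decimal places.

33.90 wt%

M((Mg0.61Fe0.39)2SiO4) = 165.292 g/mol; M(FeO) = 71.844 g/mol.
Moles FeO per formula unit = 0.78 Fe ÷ 1 = 0.7800.
FeO fraction = (0.7800 × 71.844) / 165.292 = 56.038/165.292 = 0.3390.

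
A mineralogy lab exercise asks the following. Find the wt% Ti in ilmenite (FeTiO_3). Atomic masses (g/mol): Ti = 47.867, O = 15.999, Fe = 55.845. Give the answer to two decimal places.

M(FeTiO_3) = 151.709 g/mol.
Ti contributes 1 × 47.867 = 47.867 g per mole.
47.867/151.709 = 0.3155 → 31.55%.

31.55 wt%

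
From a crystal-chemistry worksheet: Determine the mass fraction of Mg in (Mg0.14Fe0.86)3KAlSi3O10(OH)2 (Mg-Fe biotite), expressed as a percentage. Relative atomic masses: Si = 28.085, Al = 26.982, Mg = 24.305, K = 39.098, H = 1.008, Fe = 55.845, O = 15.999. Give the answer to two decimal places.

M((Mg0.14Fe0.86)3KAlSi3O10(OH)2) = 498.627 g/mol.
Mg contributes 0.42 × 24.305 = 10.208 g per mole.
10.208/498.627 = 0.0205 → 2.05%.

2.05 wt%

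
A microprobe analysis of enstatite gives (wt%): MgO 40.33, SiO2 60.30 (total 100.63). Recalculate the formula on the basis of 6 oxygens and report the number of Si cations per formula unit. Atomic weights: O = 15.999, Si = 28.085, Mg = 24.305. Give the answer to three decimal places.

2.002 Si apfu

MgO: 40.33/40.304 = 1.00065 mol → 1.00065 mol Mg, 1.00065 mol O.
SiO2: 60.30/60.083 = 1.00361 mol → 1.00361 mol Si, 2.00722 mol O.
Total oxygen = 3.00787 mol. Normalization factor = 6/3.00787 = 1.99477.
Si per 6 O = 1.00361 × 1.99477 = 2.002.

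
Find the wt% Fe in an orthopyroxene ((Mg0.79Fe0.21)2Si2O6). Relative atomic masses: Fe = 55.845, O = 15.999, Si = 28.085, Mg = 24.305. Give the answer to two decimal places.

Formula mass = 1.58*24.305 + 0.42*55.845 + 2*28.085 + 6*15.999 = 214.021 g/mol, of which 23.455 g is Fe.
So Fe makes up 23.455/214.021 = 0.1096 of the mass, i.e. 10.96%.

10.96 wt%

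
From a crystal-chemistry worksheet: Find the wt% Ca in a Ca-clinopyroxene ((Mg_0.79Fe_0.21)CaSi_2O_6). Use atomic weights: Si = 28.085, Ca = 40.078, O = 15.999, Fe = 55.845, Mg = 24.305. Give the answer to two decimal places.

17.96 mass %

Molar mass of (Mg_0.79Fe_0.21)CaSi_2O_6: 0.79×24.305 + 0.21×55.845 + 1×40.078 + 2×28.085 + 6×15.999 = 223.170 g/mol.
Mass of Ca per formula unit: 1 × 40.078 = 40.078 g.
Weight fraction Ca = 40.078 / 223.170 = 0.1796.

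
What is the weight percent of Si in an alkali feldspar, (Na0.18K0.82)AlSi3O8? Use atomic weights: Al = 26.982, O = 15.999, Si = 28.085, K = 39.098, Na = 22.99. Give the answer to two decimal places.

M((Na0.18K0.82)AlSi3O8) = 275.428 g/mol.
Si contributes 3 × 28.085 = 84.255 g per mole.
84.255/275.428 = 0.3059 → 30.59%.

30.59 weight percent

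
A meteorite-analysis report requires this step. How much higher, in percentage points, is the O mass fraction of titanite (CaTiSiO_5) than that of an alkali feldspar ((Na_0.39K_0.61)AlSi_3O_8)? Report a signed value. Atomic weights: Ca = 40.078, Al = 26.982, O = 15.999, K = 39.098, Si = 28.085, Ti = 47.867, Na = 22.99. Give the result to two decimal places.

First mineral: 79.995 g O in 196.025 g formula = 40.81 wt% O.
Second mineral: 127.992 g O in 272.045 g formula = 47.05 wt% O.
40.81% − 47.05% gives a difference of -6.24 percentage points.

-6.24 percentage points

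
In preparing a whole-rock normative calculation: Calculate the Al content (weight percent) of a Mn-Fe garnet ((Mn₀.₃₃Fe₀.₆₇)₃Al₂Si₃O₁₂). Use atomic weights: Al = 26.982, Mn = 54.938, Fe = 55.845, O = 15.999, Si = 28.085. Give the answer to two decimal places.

Molar mass of (Mn₀.₃₃Fe₀.₆₇)₃Al₂Si₃O₁₂: 0.99·54.938 + 2.01·55.845 + 2·26.982 + 3·28.085 + 12·15.999 = 496.844 g/mol.
Mass of Al per formula unit: 2 × 26.982 = 53.964 g.
Weight fraction Al = 53.964 / 496.844 = 0.1086.

10.86 weight percent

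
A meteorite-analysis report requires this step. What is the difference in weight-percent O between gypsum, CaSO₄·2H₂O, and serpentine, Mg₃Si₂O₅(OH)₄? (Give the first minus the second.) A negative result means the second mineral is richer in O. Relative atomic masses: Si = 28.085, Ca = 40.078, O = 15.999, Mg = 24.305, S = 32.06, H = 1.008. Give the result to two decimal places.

3.80 percentage points

M(CaSO₄·2H₂O) = 172.164 g/mol, so wt% O = 95.994/172.164 × 100 = 55.76%.
M(Mg₃Si₂O₅(OH)₄) = 277.108 g/mol, so wt% O = 143.991/277.108 × 100 = 51.96%.
55.76 − 51.96 = 3.80 pp.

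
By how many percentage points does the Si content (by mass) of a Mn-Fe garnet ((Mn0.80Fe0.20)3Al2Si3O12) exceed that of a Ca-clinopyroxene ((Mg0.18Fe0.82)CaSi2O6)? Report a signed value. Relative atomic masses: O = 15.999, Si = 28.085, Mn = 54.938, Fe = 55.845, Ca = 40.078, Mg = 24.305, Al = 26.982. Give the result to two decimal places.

-6.17 percentage points

M((Mn0.80Fe0.20)3Al2Si3O12) = 495.565 g/mol, so wt% Si = 84.255/495.565 × 100 = 17.00%.
M((Mg0.18Fe0.82)CaSi2O6) = 242.410 g/mol, so wt% Si = 56.170/242.410 × 100 = 23.17%.
17.00 − 23.17 = -6.17 pp.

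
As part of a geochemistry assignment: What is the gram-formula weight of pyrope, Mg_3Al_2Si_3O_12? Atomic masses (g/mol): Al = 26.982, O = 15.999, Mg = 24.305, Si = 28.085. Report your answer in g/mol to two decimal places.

403.12 g/mol

M = 3·24.305 + 2·26.982 + 3·28.085 + 12·15.999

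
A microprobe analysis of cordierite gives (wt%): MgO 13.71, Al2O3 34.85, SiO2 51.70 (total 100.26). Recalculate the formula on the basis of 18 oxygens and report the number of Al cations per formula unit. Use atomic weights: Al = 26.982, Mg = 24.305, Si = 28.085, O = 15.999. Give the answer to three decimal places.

13.71 wt% MgO ÷ 40.304 g/mol = 0.34016 mol, giving 0.34016 Mg and 0.34016 O.
34.85 wt% Al2O3 ÷ 101.961 g/mol = 0.34180 mol, giving 0.68360 Al and 1.02540 O.
51.70 wt% SiO2 ÷ 60.083 g/mol = 0.86048 mol, giving 0.86048 Si and 1.72096 O.
Oxygen sums to 3.08652; scaling by 18/3.08652 = 5.83181 puts the formula on 18 O.
Al: 0.68360 × 5.83181 = 3.987 atoms per formula unit.

3.987 Al apfu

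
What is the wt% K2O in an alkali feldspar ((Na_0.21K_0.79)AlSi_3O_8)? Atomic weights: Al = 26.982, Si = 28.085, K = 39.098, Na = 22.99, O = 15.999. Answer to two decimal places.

M((Na_0.21K_0.79)AlSi_3O_8) = 274.944 g/mol; M(K2O) = 94.195 g/mol.
Moles K2O per formula unit = 0.79 K ÷ 2 = 0.3950.
K2O fraction = (0.3950 × 94.195) / 274.944 = 37.207/274.944 = 0.1353.

13.53 wt%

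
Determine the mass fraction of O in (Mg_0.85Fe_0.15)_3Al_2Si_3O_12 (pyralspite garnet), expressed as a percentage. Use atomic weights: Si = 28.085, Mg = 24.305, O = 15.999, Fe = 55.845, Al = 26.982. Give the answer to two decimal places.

46.01 mass %

M((Mg_0.85Fe_0.15)_3Al_2Si_3O_12) = 417.315 g/mol.
O contributes 12 × 15.999 = 191.988 g per mole.
191.988/417.315 = 0.4601 → 46.01%.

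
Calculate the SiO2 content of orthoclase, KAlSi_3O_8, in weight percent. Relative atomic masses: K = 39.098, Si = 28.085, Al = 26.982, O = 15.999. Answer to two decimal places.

64.76 wt%

Molar mass of KAlSi_3O_8 = 1*39.098 + 1*26.982 + 3*28.085 + 8*15.999 = 278.327 g/mol.
Each formula unit contains 3 Si, equivalent to 3/1 = 3.0000 mol SiO2.
M(SiO2) = 1×28.085 + 2×15.999 = 60.083 g/mol.
Mass of SiO2 per formula unit = 3.0000 × 60.083 = 180.249 g.
SiO2 wt% = 180.249 / 278.327 × 100 = 64.76%.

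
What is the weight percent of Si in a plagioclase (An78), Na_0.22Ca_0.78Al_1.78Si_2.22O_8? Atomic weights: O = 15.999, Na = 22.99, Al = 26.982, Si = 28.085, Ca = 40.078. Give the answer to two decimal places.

M(Na_0.22Ca_0.78Al_1.78Si_2.22O_8) = 274.687 g/mol.
Si contributes 2.22 × 28.085 = 62.349 g per mole.
62.349/274.687 = 0.2270 → 22.70%.

22.70 weight percent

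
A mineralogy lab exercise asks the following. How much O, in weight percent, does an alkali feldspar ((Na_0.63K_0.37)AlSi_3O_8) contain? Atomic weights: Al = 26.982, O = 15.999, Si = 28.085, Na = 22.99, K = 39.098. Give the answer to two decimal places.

Molar mass of (Na_0.63K_0.37)AlSi_3O_8: 0.63*22.99 + 0.37*39.098 + 1*26.982 + 3*28.085 + 8*15.999 = 268.179 g/mol.
Mass of O per formula unit: 8 × 15.999 = 127.992 g.
Weight fraction O = 127.992 / 268.179 = 0.4773.

47.73 weight percent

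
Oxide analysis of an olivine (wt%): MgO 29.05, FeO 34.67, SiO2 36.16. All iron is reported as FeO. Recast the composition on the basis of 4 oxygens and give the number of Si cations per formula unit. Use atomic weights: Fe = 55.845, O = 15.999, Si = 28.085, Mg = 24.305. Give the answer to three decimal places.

1.000 Si apfu

MgO: 29.05/40.304 = 0.72077 mol → 0.72077 mol Mg, 0.72077 mol O.
FeO: 34.67/71.844 = 0.48257 mol → 0.48257 mol Fe, 0.48257 mol O.
SiO2: 36.16/60.083 = 0.60183 mol → 0.60183 mol Si, 1.20366 mol O.
Total oxygen = 2.40700 mol. Normalization factor = 4/2.40700 = 1.66182.
Si per 4 O = 0.60183 × 1.66182 = 1.000.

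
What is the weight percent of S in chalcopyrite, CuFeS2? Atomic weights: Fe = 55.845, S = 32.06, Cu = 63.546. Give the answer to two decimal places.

M(CuFeS2) = 183.511 g/mol.
S contributes 2 × 32.06 = 64.120 g per mole.
64.120/183.511 = 0.3494 → 34.94%.

34.94 wt%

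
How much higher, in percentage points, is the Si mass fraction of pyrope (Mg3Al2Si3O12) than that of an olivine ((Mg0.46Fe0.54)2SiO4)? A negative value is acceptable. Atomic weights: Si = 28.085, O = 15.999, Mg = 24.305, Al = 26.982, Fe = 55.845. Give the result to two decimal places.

First mineral: 84.255 g Si in 403.122 g formula = 20.90 wt% Si.
Second mineral: 28.085 g Si in 174.754 g formula = 16.07 wt% Si.
20.90% − 16.07% gives a difference of 4.83 percentage points.

4.83 percentage points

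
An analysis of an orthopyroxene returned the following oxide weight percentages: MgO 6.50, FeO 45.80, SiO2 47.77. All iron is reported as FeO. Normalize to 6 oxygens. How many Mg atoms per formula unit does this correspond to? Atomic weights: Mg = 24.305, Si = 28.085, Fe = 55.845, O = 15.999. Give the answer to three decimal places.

0.405 Mg apfu

MgO: 6.50/40.304 = 0.16127 mol → 0.16127 mol Mg, 0.16127 mol O.
FeO: 45.80/71.844 = 0.63749 mol → 0.63749 mol Fe, 0.63749 mol O.
SiO2: 47.77/60.083 = 0.79507 mol → 0.79507 mol Si, 1.59014 mol O.
Total oxygen = 2.38890 mol. Normalization factor = 6/2.38890 = 2.51162.
Mg per 6 O = 0.16127 × 2.51162 = 0.405.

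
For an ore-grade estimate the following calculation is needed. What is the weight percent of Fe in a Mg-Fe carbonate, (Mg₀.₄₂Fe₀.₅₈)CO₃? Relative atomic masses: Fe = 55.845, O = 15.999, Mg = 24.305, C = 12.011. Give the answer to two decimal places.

M((Mg₀.₄₂Fe₀.₅₈)CO₃) = 102.606 g/mol.
Fe contributes 0.58 × 55.845 = 32.390 g per mole.
32.390/102.606 = 0.3157 → 31.57%.

31.57 weight percent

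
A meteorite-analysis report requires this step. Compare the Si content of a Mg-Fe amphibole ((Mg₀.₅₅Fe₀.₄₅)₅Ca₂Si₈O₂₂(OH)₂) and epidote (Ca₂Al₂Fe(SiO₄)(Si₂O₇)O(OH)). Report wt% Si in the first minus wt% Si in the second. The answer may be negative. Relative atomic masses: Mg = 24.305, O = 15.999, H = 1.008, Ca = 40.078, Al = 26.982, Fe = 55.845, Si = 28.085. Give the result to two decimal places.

First mineral: 224.680 g Si in 883.318 g formula = 25.44 wt% Si.
Second mineral: 84.255 g Si in 483.215 g formula = 17.44 wt% Si.
25.44% − 17.44% gives a difference of 8.00 percentage points.

8.00 percentage points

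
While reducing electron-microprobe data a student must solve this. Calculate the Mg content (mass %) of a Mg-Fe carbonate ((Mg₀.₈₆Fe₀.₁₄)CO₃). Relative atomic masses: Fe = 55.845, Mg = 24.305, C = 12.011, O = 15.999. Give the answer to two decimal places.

Molar mass of (Mg₀.₈₆Fe₀.₁₄)CO₃: 0.86×24.305 + 0.14×55.845 + 1×12.011 + 3×15.999 = 88.729 g/mol.
Mass of Mg per formula unit: 0.86 × 24.305 = 20.902 g.
Weight fraction Mg = 20.902 / 88.729 = 0.2356.

23.56 mass %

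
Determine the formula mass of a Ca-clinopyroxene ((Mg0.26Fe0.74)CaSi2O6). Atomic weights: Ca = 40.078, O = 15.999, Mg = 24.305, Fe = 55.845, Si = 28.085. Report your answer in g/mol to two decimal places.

Mg: 0.26 × 24.305 = 6.3193
Fe: 0.74 × 55.845 = 41.3253
Ca: 1 × 40.078 = 40.0780
Si: 2 × 28.085 = 56.1700
O: 6 × 15.999 = 95.9940
Summing the contributions gives the formula mass.

239.89 g/mol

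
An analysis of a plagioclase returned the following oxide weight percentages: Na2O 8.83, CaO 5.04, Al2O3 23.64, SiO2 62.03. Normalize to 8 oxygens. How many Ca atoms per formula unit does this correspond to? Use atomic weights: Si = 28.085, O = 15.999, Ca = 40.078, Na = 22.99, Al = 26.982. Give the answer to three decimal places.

0.240 Ca apfu

8.83 wt% Na2O ÷ 61.979 g/mol = 0.14247 mol, giving 0.28494 Na and 0.14247 O.
5.04 wt% CaO ÷ 56.077 g/mol = 0.08988 mol, giving 0.08988 Ca and 0.08988 O.
23.64 wt% Al2O3 ÷ 101.961 g/mol = 0.23185 mol, giving 0.46370 Al and 0.69555 O.
62.03 wt% SiO2 ÷ 60.083 g/mol = 1.03241 mol, giving 1.03241 Si and 2.06482 O.
Oxygen sums to 2.99272; scaling by 8/2.99272 = 2.67315 puts the formula on 8 O.
Ca: 0.08988 × 2.67315 = 0.240 atoms per formula unit.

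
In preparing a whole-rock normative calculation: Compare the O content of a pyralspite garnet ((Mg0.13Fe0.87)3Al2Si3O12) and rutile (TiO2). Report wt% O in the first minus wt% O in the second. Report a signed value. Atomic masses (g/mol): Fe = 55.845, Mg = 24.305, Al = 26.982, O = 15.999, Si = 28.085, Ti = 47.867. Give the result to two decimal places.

M((Mg0.13Fe0.87)3Al2Si3O12) = 485.441 g/mol, so wt% O = 191.988/485.441 × 100 = 39.55%.
M(TiO2) = 79.865 g/mol, so wt% O = 31.998/79.865 × 100 = 40.07%.
39.55 − 40.07 = -0.52 pp.

-0.52 percentage points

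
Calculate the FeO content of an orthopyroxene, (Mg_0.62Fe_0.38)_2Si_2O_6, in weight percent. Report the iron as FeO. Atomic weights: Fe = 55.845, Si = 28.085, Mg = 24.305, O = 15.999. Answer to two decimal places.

Molar mass of (Mg_0.62Fe_0.38)_2Si_2O_6 = 1.24·24.305 + 0.76·55.845 + 2·28.085 + 6·15.999 = 224.744 g/mol.
Each formula unit contains 0.76 Fe, equivalent to 0.76/1 = 0.7600 mol FeO.
M(FeO) = 1×55.845 + 1×15.999 = 71.844 g/mol.
Mass of FeO per formula unit = 0.7600 × 71.844 = 54.601 g.
FeO wt% = 54.601 / 224.744 × 100 = 24.29%.

24.29 wt%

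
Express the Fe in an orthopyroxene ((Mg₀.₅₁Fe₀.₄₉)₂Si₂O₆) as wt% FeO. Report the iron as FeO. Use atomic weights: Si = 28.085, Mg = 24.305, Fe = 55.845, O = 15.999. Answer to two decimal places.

30.39 wt%

Formula mass = 231.683 g/mol.
0.98 Fe → 0.9800 mol FeO per formula unit; M(FeO) = 71.844, so FeO mass = 70.407 g.
70.407/231.683 × 100 = 30.39 wt%.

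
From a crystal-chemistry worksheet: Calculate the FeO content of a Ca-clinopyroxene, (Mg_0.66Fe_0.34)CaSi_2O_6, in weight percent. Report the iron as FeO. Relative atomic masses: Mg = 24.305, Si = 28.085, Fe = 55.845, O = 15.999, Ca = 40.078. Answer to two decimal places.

Molar mass of (Mg_0.66Fe_0.34)CaSi_2O_6 = 0.66·24.305 + 0.34·55.845 + 1·40.078 + 2·28.085 + 6·15.999 = 227.271 g/mol.
Each formula unit contains 0.34 Fe, equivalent to 0.34/1 = 0.3400 mol FeO.
M(FeO) = 1×55.845 + 1×15.999 = 71.844 g/mol.
Mass of FeO per formula unit = 0.3400 × 71.844 = 24.427 g.
FeO wt% = 24.427 / 227.271 × 100 = 10.75%.

10.75 wt%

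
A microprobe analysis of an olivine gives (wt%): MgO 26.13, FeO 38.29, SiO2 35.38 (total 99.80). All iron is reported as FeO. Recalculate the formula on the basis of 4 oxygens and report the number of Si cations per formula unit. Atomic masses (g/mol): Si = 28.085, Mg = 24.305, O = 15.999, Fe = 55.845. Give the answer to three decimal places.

0.998 Si apfu

MgO (M=40.304): mol = 0.64832; Mg = 0.64832, O = 0.64832.
FeO (M=71.844): mol = 0.53296; Fe = 0.53296, O = 0.53296.
SiO2 (M=60.083): mol = 0.58885; Si = 0.58885, O = 1.17770.
ΣO = 2.35898; factor = 4/ΣO = 1.69565.
Si apfu = 0.58885 × 1.69565 = 0.998.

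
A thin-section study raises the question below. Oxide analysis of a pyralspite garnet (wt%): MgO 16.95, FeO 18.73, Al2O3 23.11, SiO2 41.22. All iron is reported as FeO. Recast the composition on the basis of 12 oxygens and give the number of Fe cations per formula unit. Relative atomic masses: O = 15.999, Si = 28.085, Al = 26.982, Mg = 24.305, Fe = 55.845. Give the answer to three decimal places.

MgO: 16.95/40.304 = 0.42055 mol → 0.42055 mol Mg, 0.42055 mol O.
FeO: 18.73/71.844 = 0.26070 mol → 0.26070 mol Fe, 0.26070 mol O.
Al2O3: 23.11/101.961 = 0.22666 mol → 0.45332 mol Al, 0.67998 mol O.
SiO2: 41.22/60.083 = 0.68605 mol → 0.68605 mol Si, 1.37210 mol O.
Total oxygen = 2.73333 mol. Normalization factor = 12/2.73333 = 4.39025.
Fe per 12 O = 0.26070 × 4.39025 = 1.145.

1.145 Fe apfu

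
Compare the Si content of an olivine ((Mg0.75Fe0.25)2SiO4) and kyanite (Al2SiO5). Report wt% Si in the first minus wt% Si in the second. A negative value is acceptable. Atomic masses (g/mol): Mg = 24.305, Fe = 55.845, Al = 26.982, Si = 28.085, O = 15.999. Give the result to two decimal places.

M((Mg0.75Fe0.25)2SiO4) = 156.461 g/mol, so wt% Si = 28.085/156.461 × 100 = 17.95%.
M(Al2SiO5) = 162.044 g/mol, so wt% Si = 28.085/162.044 × 100 = 17.33%.
17.95 − 17.33 = 0.62 pp.

0.62 percentage points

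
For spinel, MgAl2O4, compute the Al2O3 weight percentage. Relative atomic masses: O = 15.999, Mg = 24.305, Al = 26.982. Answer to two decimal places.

M(MgAl2O4) = 142.265 g/mol; M(Al2O3) = 101.961 g/mol.
Moles Al2O3 per formula unit = 2 Al ÷ 2 = 1.0000.
Al2O3 fraction = (1.0000 × 101.961) / 142.265 = 101.961/142.265 = 0.7167.

71.67 wt%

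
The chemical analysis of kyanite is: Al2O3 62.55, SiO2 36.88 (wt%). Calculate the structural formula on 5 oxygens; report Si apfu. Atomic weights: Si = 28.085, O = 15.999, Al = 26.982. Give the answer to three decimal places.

Al2O3: 62.55/101.961 = 0.61347 mol → 1.22694 mol Al, 1.84041 mol O.
SiO2: 36.88/60.083 = 0.61382 mol → 0.61382 mol Si, 1.22764 mol O.
Total oxygen = 3.06805 mol. Normalization factor = 5/3.06805 = 1.62970.
Si per 5 O = 0.61382 × 1.62970 = 1.000.

1.000 Si apfu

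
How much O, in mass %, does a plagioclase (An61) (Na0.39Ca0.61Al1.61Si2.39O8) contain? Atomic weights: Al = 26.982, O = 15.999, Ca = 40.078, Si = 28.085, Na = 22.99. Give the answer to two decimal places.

47.06 mass %

M(Na0.39Ca0.61Al1.61Si2.39O8) = 271.970 g/mol.
O contributes 8 × 15.999 = 127.992 g per mole.
127.992/271.970 = 0.4706 → 47.06%.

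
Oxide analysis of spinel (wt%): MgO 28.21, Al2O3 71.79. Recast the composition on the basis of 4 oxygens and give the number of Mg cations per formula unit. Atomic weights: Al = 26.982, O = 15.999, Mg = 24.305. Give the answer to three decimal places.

28.21 wt% MgO ÷ 40.304 g/mol = 0.69993 mol, giving 0.69993 Mg and 0.69993 O.
71.79 wt% Al2O3 ÷ 101.961 g/mol = 0.70409 mol, giving 1.40818 Al and 2.11227 O.
Oxygen sums to 2.81220; scaling by 4/2.81220 = 1.42237 puts the formula on 4 O.
Mg: 0.69993 × 1.42237 = 0.996 atoms per formula unit.

0.996 Mg apfu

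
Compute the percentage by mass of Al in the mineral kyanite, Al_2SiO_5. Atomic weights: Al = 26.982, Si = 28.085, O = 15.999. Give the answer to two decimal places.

33.30 weight percent

Formula mass = 2*26.982 + 1*28.085 + 5*15.999 = 162.044 g/mol, of which 53.964 g is Al.
So Al makes up 53.964/162.044 = 0.3330 of the mass, i.e. 33.30%.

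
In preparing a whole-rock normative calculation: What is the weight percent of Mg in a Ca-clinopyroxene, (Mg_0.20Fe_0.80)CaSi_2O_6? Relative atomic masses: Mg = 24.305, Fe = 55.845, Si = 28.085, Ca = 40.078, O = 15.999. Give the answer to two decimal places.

2.01 wt%

M((Mg_0.20Fe_0.80)CaSi_2O_6) = 241.779 g/mol.
Mg contributes 0.20 × 24.305 = 4.861 g per mole.
4.861/241.779 = 0.0201 → 2.01%.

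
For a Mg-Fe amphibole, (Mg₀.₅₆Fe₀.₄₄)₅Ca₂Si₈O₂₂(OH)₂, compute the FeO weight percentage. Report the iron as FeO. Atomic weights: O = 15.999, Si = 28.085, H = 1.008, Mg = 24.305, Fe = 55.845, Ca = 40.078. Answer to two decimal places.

17.93 wt%

M((Mg₀.₅₆Fe₀.₄₄)₅Ca₂Si₈O₂₂(OH)₂) = 881.741 g/mol; M(FeO) = 71.844 g/mol.
Moles FeO per formula unit = 2.20 Fe ÷ 1 = 2.2000.
FeO fraction = (2.2000 × 71.844) / 881.741 = 158.057/881.741 = 0.1793.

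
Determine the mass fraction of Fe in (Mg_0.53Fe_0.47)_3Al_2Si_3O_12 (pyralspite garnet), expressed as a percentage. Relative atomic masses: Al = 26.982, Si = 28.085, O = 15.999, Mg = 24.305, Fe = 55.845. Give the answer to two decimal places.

17.59 wt%

Molar mass of (Mg_0.53Fe_0.47)_3Al_2Si_3O_12: 1.59×24.305 + 1.41×55.845 + 2×26.982 + 3×28.085 + 12×15.999 = 447.593 g/mol.
Mass of Fe per formula unit: 1.41 × 55.845 = 78.741 g.
Weight fraction Fe = 78.741 / 447.593 = 0.1759.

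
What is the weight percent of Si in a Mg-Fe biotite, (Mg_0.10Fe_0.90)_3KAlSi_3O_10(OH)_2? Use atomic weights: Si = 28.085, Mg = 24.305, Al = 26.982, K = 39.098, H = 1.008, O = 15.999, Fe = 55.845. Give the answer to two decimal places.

16.77 wt%

M((Mg_0.10Fe_0.90)_3KAlSi_3O_10(OH)_2) = 502.412 g/mol.
Si contributes 3 × 28.085 = 84.255 g per mole.
84.255/502.412 = 0.1677 → 16.77%.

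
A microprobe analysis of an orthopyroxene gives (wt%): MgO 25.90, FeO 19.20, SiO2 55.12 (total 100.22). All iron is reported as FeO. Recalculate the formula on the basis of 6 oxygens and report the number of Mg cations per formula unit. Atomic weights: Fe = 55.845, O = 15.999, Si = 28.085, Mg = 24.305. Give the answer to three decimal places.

MgO: 25.90/40.304 = 0.64262 mol → 0.64262 mol Mg, 0.64262 mol O.
FeO: 19.20/71.844 = 0.26725 mol → 0.26725 mol Fe, 0.26725 mol O.
SiO2: 55.12/60.083 = 0.91740 mol → 0.91740 mol Si, 1.83480 mol O.
Total oxygen = 2.74467 mol. Normalization factor = 6/2.74467 = 2.18606.
Mg per 6 O = 0.64262 × 2.18606 = 1.405.

1.405 Mg apfu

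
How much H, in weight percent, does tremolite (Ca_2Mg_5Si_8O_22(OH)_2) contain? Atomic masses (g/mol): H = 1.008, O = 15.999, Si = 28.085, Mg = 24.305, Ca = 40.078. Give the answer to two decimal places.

Molar mass of Ca_2Mg_5Si_8O_22(OH)_2: 2*40.078 + 5*24.305 + 8*28.085 + 24*15.999 + 2*1.008 = 812.353 g/mol.
Mass of H per formula unit: 2 × 1.008 = 2.016 g.
Weight fraction H = 2.016 / 812.353 = 0.0025.

0.25 weight percent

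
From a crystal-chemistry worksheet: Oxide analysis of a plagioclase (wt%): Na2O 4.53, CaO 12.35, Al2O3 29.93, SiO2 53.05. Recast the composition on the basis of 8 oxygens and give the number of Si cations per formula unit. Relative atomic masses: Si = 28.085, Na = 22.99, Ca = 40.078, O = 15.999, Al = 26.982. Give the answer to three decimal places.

Na2O (M=61.979): mol = 0.07309; Na = 0.14618, O = 0.07309.
CaO (M=56.077): mol = 0.22023; Ca = 0.22023, O = 0.22023.
Al2O3 (M=101.961): mol = 0.29354; Al = 0.58708, O = 0.88062.
SiO2 (M=60.083): mol = 0.88295; Si = 0.88295, O = 1.76590.
ΣO = 2.93984; factor = 8/ΣO = 2.72124.
Si apfu = 0.88295 × 2.72124 = 2.403.

2.403 Si apfu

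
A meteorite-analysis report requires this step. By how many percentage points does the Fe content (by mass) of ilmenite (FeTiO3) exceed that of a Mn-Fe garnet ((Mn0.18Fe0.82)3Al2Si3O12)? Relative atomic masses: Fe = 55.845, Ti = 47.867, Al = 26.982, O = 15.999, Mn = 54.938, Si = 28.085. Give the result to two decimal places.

9.18 percentage points

First mineral: 55.845 g Fe in 151.709 g formula = 36.81 wt% Fe.
Second mineral: 137.379 g Fe in 497.252 g formula = 27.63 wt% Fe.
36.81% − 27.63% gives a difference of 9.18 percentage points.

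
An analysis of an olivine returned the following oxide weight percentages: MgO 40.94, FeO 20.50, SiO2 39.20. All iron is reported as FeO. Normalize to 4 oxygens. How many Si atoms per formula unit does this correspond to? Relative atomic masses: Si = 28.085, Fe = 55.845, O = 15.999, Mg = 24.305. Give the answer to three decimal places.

MgO: 40.94/40.304 = 1.01578 mol → 1.01578 mol Mg, 1.01578 mol O.
FeO: 20.50/71.844 = 0.28534 mol → 0.28534 mol Fe, 0.28534 mol O.
SiO2: 39.20/60.083 = 0.65243 mol → 0.65243 mol Si, 1.30486 mol O.
Total oxygen = 2.60598 mol. Normalization factor = 4/2.60598 = 1.53493.
Si per 4 O = 0.65243 × 1.53493 = 1.001.

1.001 Si apfu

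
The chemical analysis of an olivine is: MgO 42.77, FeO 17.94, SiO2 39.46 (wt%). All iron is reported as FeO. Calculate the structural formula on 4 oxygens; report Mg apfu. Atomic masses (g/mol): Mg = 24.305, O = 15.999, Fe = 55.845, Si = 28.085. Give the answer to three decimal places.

42.77 wt% MgO ÷ 40.304 g/mol = 1.06118 mol, giving 1.06118 Mg and 1.06118 O.
17.94 wt% FeO ÷ 71.844 g/mol = 0.24971 mol, giving 0.24971 Fe and 0.24971 O.
39.46 wt% SiO2 ÷ 60.083 g/mol = 0.65676 mol, giving 0.65676 Si and 1.31352 O.
Oxygen sums to 2.62441; scaling by 4/2.62441 = 1.52415 puts the formula on 4 O.
Mg: 1.06118 × 1.52415 = 1.617 atoms per formula unit.

1.617 Mg apfu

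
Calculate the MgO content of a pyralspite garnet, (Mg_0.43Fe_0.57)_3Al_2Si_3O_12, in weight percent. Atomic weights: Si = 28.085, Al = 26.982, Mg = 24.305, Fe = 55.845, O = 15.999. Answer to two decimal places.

Formula mass = 457.055 g/mol.
1.29 Mg → 1.2900 mol MgO per formula unit; M(MgO) = 40.304, so MgO mass = 51.992 g.
51.992/457.055 × 100 = 11.38 wt%.

11.38 wt%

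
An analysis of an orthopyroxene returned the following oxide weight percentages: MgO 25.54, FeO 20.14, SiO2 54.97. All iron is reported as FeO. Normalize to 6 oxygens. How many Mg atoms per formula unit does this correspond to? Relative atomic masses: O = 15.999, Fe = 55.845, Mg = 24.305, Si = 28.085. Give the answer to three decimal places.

MgO: 25.54/40.304 = 0.63368 mol → 0.63368 mol Mg, 0.63368 mol O.
FeO: 20.14/71.844 = 0.28033 mol → 0.28033 mol Fe, 0.28033 mol O.
SiO2: 54.97/60.083 = 0.91490 mol → 0.91490 mol Si, 1.82980 mol O.
Total oxygen = 2.74381 mol. Normalization factor = 6/2.74381 = 2.18674.
Mg per 6 O = 0.63368 × 2.18674 = 1.386.

1.386 Mg apfu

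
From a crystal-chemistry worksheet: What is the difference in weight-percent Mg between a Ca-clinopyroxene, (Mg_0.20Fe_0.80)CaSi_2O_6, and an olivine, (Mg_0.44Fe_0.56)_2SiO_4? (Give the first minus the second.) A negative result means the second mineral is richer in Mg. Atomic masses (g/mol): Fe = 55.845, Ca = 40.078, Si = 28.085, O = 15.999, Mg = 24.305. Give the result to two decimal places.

-10.14 percentage points

First mineral: 4.861 g Mg in 241.779 g formula = 2.01 wt% Mg.
Second mineral: 21.388 g Mg in 176.016 g formula = 12.15 wt% Mg.
2.01% − 12.15% gives a difference of -10.14 percentage points.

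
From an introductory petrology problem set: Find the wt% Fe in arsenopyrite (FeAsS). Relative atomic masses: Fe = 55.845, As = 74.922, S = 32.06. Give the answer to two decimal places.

Molar mass of FeAsS: 1*55.845 + 1*74.922 + 1*32.06 = 162.827 g/mol.
Mass of Fe per formula unit: 1 × 55.845 = 55.845 g.
Weight fraction Fe = 55.845 / 162.827 = 0.3430.

34.30 weight percent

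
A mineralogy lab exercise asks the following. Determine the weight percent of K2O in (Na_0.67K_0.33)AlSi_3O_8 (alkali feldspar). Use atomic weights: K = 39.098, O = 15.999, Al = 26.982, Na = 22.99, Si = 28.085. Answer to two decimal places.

5.81 wt%

Molar mass of (Na_0.67K_0.33)AlSi_3O_8 = 0.67*22.99 + 0.33*39.098 + 1*26.982 + 3*28.085 + 8*15.999 = 267.535 g/mol.
Each formula unit contains 0.33 K, equivalent to 0.33/2 = 0.1650 mol K2O.
M(K2O) = 2×39.098 + 1×15.999 = 94.195 g/mol.
Mass of K2O per formula unit = 0.1650 × 94.195 = 15.542 g.
K2O wt% = 15.542 / 267.535 × 100 = 5.81%.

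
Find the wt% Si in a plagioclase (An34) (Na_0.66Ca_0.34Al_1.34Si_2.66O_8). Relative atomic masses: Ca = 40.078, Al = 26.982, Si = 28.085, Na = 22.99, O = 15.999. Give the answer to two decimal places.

27.91 weight percent

Formula mass = 0.66·22.99 + 0.34·40.078 + 1.34·26.982 + 2.66·28.085 + 8·15.999 = 267.654 g/mol, of which 74.706 g is Si.
So Si makes up 74.706/267.654 = 0.2791 of the mass, i.e. 27.91%.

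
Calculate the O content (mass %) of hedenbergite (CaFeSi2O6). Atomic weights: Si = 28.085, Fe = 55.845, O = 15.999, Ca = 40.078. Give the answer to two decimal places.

38.69 mass %

Molar mass of CaFeSi2O6: 1·40.078 + 1·55.845 + 2·28.085 + 6·15.999 = 248.087 g/mol.
Mass of O per formula unit: 6 × 15.999 = 95.994 g.
Weight fraction O = 95.994 / 248.087 = 0.3869.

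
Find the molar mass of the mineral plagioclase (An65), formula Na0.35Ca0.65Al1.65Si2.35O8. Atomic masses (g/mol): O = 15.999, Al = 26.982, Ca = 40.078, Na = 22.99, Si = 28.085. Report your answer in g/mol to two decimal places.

M = 0.35(22.99) + 0.65(40.078) + 1.65(26.982) + 2.35(28.085) + 8(15.999)

272.61 g/mol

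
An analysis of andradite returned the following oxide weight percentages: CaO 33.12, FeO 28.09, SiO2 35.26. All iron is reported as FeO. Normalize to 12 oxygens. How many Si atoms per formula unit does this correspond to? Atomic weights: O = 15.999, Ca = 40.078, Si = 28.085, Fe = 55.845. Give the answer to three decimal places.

3.267 Si apfu

CaO (M=56.077): mol = 0.59062; Ca = 0.59062, O = 0.59062.
FeO (M=71.844): mol = 0.39099; Fe = 0.39099, O = 0.39099.
SiO2 (M=60.083): mol = 0.58685; Si = 0.58685, O = 1.17370.
ΣO = 2.15531; factor = 12/ΣO = 5.56764.
Si apfu = 0.58685 × 5.56764 = 3.267.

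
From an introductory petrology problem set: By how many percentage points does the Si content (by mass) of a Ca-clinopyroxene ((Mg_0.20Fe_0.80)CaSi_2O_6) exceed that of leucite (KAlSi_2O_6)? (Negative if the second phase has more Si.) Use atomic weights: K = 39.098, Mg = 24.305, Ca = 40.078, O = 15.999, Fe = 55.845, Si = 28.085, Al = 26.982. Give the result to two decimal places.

M((Mg_0.20Fe_0.80)CaSi_2O_6) = 241.779 g/mol, so wt% Si = 56.170/241.779 × 100 = 23.23%.
M(KAlSi_2O_6) = 218.244 g/mol, so wt% Si = 56.170/218.244 × 100 = 25.74%.
23.23 − 25.74 = -2.51 pp.

-2.51 percentage points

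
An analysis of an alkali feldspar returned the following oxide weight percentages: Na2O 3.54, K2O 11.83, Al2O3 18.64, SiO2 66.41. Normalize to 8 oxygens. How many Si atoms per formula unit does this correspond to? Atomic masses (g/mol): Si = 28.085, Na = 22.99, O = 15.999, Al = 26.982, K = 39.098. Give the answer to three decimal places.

3.006 Si apfu

Na2O: 3.54/61.979 = 0.05712 mol → 0.11424 mol Na, 0.05712 mol O.
K2O: 11.83/94.195 = 0.12559 mol → 0.25118 mol K, 0.12559 mol O.
Al2O3: 18.64/101.961 = 0.18281 mol → 0.36562 mol Al, 0.54843 mol O.
SiO2: 66.41/60.083 = 1.10530 mol → 1.10530 mol Si, 2.21060 mol O.
Total oxygen = 2.94174 mol. Normalization factor = 8/2.94174 = 2.71948.
Si per 8 O = 1.10530 × 2.71948 = 3.006.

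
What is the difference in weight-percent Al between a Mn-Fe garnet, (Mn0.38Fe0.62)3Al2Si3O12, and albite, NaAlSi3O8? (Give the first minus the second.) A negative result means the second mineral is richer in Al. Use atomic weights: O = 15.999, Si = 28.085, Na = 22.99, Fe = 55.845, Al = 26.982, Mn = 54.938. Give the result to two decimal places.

First mineral: 53.964 g Al in 496.708 g formula = 10.86 wt% Al.
Second mineral: 26.982 g Al in 262.219 g formula = 10.29 wt% Al.
10.86% − 10.29% gives a difference of 0.57 percentage points.

0.57 percentage points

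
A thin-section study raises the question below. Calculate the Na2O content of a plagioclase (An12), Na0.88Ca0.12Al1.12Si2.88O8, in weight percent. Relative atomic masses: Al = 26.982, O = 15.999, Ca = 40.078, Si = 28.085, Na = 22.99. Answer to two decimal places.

10.32 wt%

Formula mass = 264.137 g/mol.
0.88 Na → 0.4400 mol Na2O per formula unit; M(Na2O) = 61.979, so Na2O mass = 27.271 g.
27.271/264.137 × 100 = 10.32 wt%.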